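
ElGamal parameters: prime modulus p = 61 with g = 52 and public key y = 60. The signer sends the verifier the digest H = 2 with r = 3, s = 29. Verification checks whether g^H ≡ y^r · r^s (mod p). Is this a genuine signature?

Left side g^H mod p:
Squares mod 61: 52^1≡52, 52^2≡20
52^2 ≡ 20 (mod 61)
Right side y^r · r^s mod p:
Squares mod 61: 60^1≡60, 60^2≡1
3 = 2 + 1, so 60^3 ≡ 1·60 ≡ 60 (mod 61)
Squares mod 61: 3^1≡3, 3^2≡9, 3^4≡20, 3^8≡34, 3^16≡58
29 = 16 + 8 + 4 + 1, so 3^29 ≡ 58·34·20·3 ≡ 41 (mod 61)
60·41 = 2460 ≡ 20 (mod 61)
20 ≡ 20 (mod 61), so the signature is genuine.

genuine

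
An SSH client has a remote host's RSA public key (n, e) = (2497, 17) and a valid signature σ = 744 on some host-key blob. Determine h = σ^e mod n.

2041

σ^2 ≡ 744^2 = 553536 ≡ 1699
σ^4 ≡ 1699^2 = 2886601 ≡ 69
σ^8 ≡ 69^2 = 4761 ≡ 2264
σ^16 ≡ 2264^2 = 5125696 ≡ 1852
17 = 16 + 1, so σ^17 ≡ 1852·744 ≡ 2041 (mod 2497)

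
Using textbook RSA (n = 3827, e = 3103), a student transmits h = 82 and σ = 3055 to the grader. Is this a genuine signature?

Squares mod 3827: σ^1≡3055, σ^2≡2799, σ^4≡532, σ^8≡3653, σ^16≡3487, σ^32≡790, σ^64≡299, σ^128≡1380, σ^256≡2381, σ^512≡1374, σ^1024≡1165, σ^2048≡2467
3103 = 2048 + 1024 + 16 + 8 + 4 + 2 + 1, so σ^3103 ≡ 2467·1165·3487·3653·532·2799·3055 ≡ 82 (mod 3827)
σ^3103 mod 3827 = 82 matches h.

genuine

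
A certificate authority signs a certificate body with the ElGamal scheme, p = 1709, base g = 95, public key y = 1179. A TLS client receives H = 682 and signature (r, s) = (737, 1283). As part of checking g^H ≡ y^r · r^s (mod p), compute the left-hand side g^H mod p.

95^682 mod 1709 = 1381

1381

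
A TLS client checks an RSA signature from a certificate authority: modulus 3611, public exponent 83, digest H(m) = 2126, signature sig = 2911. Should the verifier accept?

reject

sig^2 ≡ 2911^2 = 8473921 ≡ 2515
sig^4 ≡ 2515^2 = 6325225 ≡ 2364
sig^8 ≡ 2364^2 = 5588496 ≡ 2279
sig^16 ≡ 2279^2 = 5193841 ≡ 1223
sig^32 ≡ 1223^2 = 1495729 ≡ 775
sig^64 ≡ 775^2 = 600625 ≡ 1199
83 = 64 + 16 + 2 + 1, so sig^83 ≡ 1199·1223·2515·2911 ≡ 2375 (mod 3611)
sig^83 mod 3611 = 2375, but H(m) = 2126.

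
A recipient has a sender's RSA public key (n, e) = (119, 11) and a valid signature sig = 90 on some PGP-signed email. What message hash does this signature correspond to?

sig^2 ≡ 90^2 = 8100 ≡ 8
sig^4 ≡ 8^2 = 64
sig^8 ≡ 64^2 = 4096 ≡ 50
11 = 8 + 2 + 1, so sig^11 ≡ 50·8·90 ≡ 62 (mod 119)

62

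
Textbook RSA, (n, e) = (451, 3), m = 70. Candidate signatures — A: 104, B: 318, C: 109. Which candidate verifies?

A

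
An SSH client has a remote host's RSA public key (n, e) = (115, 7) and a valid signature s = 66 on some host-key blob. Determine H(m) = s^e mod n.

21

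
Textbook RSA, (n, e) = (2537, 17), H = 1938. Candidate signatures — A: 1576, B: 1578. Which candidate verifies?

A

Candidate A: 1576^2 = 2483776 ≡ 53; 1576^4 ≡ 53^2 = 2809 ≡ 272; 1576^8 ≡ 272^2 = 73984 ≡ 411; 1576^16 ≡ 411^2 = 168921 ≡ 1479; 17 = 16 + 1, so 1576^17 ≡ 1479·1576 ≡ 1938 (mod 2537)
  → matches H = 1938
Candidate B: 1578^2 = 2490084 ≡ 1287; 1578^4 ≡ 1287^2 = 1656369 ≡ 2245; 1578^8 ≡ 2245^2 = 5040025 ≡ 1543; 1578^16 ≡ 1543^2 = 2380849 ≡ 1143; 17 = 16 + 1, so 1578^17 ≡ 1143·1578 ≡ 2384 (mod 2537)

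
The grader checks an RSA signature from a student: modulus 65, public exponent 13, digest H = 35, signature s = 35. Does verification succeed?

passes

Squares mod 65: s^1≡35, s^2≡55, s^4≡35, s^8≡55
13 = 8 + 4 + 1, so s^13 ≡ 55·35·35 ≡ 35 (mod 65)
s^13 mod 65 = 35 matches H.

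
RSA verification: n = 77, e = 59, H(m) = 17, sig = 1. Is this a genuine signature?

forged

sig^59 mod 77 = 1
1 ≠ 17, so verification fails.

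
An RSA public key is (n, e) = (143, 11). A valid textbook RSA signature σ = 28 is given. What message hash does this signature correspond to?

72

Squares mod 143: σ^1≡28, σ^2≡69, σ^4≡42, σ^8≡48
11 = 8 + 2 + 1, so σ^11 ≡ 48·69·28 ≡ 72 (mod 143)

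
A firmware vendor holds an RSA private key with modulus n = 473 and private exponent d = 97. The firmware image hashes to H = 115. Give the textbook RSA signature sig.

Squares mod 473: H^1≡115, H^2≡454, H^4≡361, H^8≡246, H^16≡445, H^32≡311, H^64≡229
97 = 64 + 32 + 1, so H^97 ≡ 229·311·115 ≡ 190 (mod 473)

190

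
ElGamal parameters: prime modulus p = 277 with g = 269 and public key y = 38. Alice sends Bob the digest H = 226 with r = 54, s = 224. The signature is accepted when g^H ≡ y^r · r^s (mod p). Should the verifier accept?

Left side g^H mod p:
Squares mod 277: 269^1≡269, 269^2≡64, 269^4≡218, 269^8≡157, 269^16≡273, 269^32≡16, 269^64≡256, 269^128≡164
226 = 128 + 64 + 32 + 2, so 269^226 ≡ 164·256·16·64 ≡ 108 (mod 277)
Right side y^r · r^s mod p:
Squares mod 277: 38^1≡38, 38^2≡59, 38^4≡157, 38^8≡273, 38^16≡16, 38^32≡256
54 = 32 + 16 + 4 + 2, so 38^54 ≡ 256·16·157·59 ≡ 4 (mod 277)
Squares mod 277: 54^1≡54, 54^2≡146, 54^4≡264, 54^8≡169, 54^16≡30, 54^32≡69, 54^64≡52, 54^128≡211
224 = 128 + 64 + 32, so 54^224 ≡ 211·52·69 ≡ 27 (mod 277)
4·27 = 108 ≡ 108 (mod 277)
108 ≡ 108 (mod 277), so the signature is genuine.

accept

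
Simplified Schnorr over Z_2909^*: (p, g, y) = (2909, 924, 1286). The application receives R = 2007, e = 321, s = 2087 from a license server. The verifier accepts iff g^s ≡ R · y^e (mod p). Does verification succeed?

passes

g^s mod p:
924^2 = 853776 ≡ 1439
924^4 ≡ 1439^2 = 2070721 ≡ 2422
924^8 ≡ 2422^2 = 5866084 ≡ 1540
924^16 ≡ 1540^2 = 2371600 ≡ 765
924^32 ≡ 765^2 = 585225 ≡ 516
924^64 ≡ 516^2 = 266256 ≡ 1537
924^128 ≡ 1537^2 = 2362369 ≡ 261
924^256 ≡ 261^2 = 68121 ≡ 1214
924^512 ≡ 1214^2 = 1473796 ≡ 1842
924^1024 ≡ 1842^2 = 3392964 ≡ 1070
924^2048 ≡ 1070^2 = 1144900 ≡ 1663
2087 = 2048 + 32 + 4 + 2 + 1, so 924^2087 ≡ 1663·516·2422·1439·924 ≡ 1861 (mod 2909)
R · y^e mod p:
1286^2 = 1653796 ≡ 1484
1286^4 ≡ 1484^2 = 2202256 ≡ 143
1286^8 ≡ 143^2 = 20449 ≡ 86
1286^16 ≡ 86^2 = 7396 ≡ 1578
1286^32 ≡ 1578^2 = 2490084 ≡ 2889
1286^64 ≡ 2889^2 = 8346321 ≡ 400
1286^128 ≡ 400^2 = 160000 ≡ 5
1286^256 ≡ 5^2 = 25
321 = 256 + 64 + 1, so 1286^321 ≡ 25·400·1286 ≡ 2220 (mod 2909)
2007·2220 = 4455540 ≡ 1861 (mod 2909)
1861 ≡ 1861 (mod 2909); signature holds.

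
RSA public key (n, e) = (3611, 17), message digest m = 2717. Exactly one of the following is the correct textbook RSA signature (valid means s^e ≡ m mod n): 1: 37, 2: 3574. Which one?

2

Candidate 1: 37^2 = 1369; 37^4 ≡ 1369^2 = 1874161 ≡ 52; 37^8 ≡ 52^2 = 2704; 37^16 ≡ 2704^2 = 7311616 ≡ 2952; 17 = 16 + 1, so 37^17 ≡ 2952·37 ≡ 894 (mod 3611)
Candidate 2: 3574^2 = 12773476 ≡ 1369; 3574^4 ≡ 1369^2 = 1874161 ≡ 52; 3574^8 ≡ 52^2 = 2704; 3574^16 ≡ 2704^2 = 7311616 ≡ 2952; 17 = 16 + 1, so 3574^17 ≡ 2952·3574 ≡ 2717 (mod 3611)
  → matches m = 2717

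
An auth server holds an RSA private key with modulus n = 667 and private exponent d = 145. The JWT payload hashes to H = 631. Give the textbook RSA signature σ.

H^2 ≡ 631^2 = 398161 ≡ 629
H^4 ≡ 629^2 = 395641 ≡ 110
H^8 ≡ 110^2 = 12100 ≡ 94
H^16 ≡ 94^2 = 8836 ≡ 165
H^32 ≡ 165^2 = 27225 ≡ 545
H^64 ≡ 545^2 = 297025 ≡ 210
H^128 ≡ 210^2 = 44100 ≡ 78
145 = 128 + 16 + 1, so H^145 ≡ 78·165·631 ≡ 245 (mod 667)

245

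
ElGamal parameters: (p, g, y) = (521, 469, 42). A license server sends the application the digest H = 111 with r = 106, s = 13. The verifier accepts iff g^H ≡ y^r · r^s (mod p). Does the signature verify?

verifies

Left side g^H mod p:
469^111 mod 521 = 176
Right side y^r · r^s mod p:
42^106 mod 521 = 201
106^13 mod 521 = 286
201·286 = 57486 ≡ 176 (mod 521)
176 ≡ 176 (mod 521), so the signature is genuine.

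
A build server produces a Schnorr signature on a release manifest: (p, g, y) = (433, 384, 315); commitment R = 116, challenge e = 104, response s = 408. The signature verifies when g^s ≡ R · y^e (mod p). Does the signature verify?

does not verify

g^s mod p:
384^2 = 147456 ≡ 236
384^4 ≡ 236^2 = 55696 ≡ 272
384^8 ≡ 272^2 = 73984 ≡ 374
384^16 ≡ 374^2 = 139876 ≡ 17
384^32 ≡ 17^2 = 289
384^64 ≡ 289^2 = 83521 ≡ 385
384^128 ≡ 385^2 = 148225 ≡ 139
384^256 ≡ 139^2 = 19321 ≡ 269
408 = 256 + 128 + 16 + 8, so 384^408 ≡ 269·139·17·374 ≡ 256 (mod 433)
R · y^e mod p:
315^2 = 99225 ≡ 68
315^4 ≡ 68^2 = 4624 ≡ 294
315^8 ≡ 294^2 = 86436 ≡ 269
315^16 ≡ 269^2 = 72361 ≡ 50
315^32 ≡ 50^2 = 2500 ≡ 335
315^64 ≡ 335^2 = 112225 ≡ 78
104 = 64 + 32 + 8, so 315^104 ≡ 78·335·269 ≡ 81 (mod 433)
116·81 = 9396 ≡ 303 (mod 433)
256 ≠ 303; the check fails.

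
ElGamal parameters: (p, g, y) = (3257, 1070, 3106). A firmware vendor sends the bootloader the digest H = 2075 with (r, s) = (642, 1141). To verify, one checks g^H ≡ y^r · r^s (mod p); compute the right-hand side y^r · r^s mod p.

3106^2 = 9647236 ≡ 2
3106^4 ≡ 2^2 = 4
3106^8 ≡ 4^2 = 16
3106^16 ≡ 16^2 = 256
3106^32 ≡ 256^2 = 65536 ≡ 396
3106^64 ≡ 396^2 = 156816 ≡ 480
3106^128 ≡ 480^2 = 230400 ≡ 2410
3106^256 ≡ 2410^2 = 5808100 ≡ 869
3106^512 ≡ 869^2 = 755161 ≡ 2794
642 = 512 + 128 + 2, so 3106^642 ≡ 2794·2410·2 ≡ 2642 (mod 3257)
642^2 = 412164 ≡ 1782
642^4 ≡ 1782^2 = 3175524 ≡ 3206
642^8 ≡ 3206^2 = 10278436 ≡ 2601
642^16 ≡ 2601^2 = 6765201 ≡ 412
642^32 ≡ 412^2 = 169744 ≡ 380
642^64 ≡ 380^2 = 144400 ≡ 1092
642^128 ≡ 1092^2 = 1192464 ≡ 402
642^256 ≡ 402^2 = 161604 ≡ 2011
642^512 ≡ 2011^2 = 4044121 ≡ 2184
642^1024 ≡ 2184^2 = 4769856 ≡ 1608
1141 = 1024 + 64 + 32 + 16 + 4 + 1, so 642^1141 ≡ 1608·1092·380·412·3206·642 ≡ 1638 (mod 3257)
y^r · r^s ≡ 2642·1638 = 4327596 ≡ 2300 (mod 3257)

2300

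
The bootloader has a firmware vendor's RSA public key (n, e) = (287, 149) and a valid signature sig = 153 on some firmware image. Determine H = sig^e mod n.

258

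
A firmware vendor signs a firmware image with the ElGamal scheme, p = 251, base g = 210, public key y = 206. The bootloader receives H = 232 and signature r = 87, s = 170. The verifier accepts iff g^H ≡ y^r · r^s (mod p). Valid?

no

Left side g^H mod p:
210^2 = 44100 ≡ 175
210^4 ≡ 175^2 = 30625 ≡ 3
210^8 ≡ 3^2 = 9
210^16 ≡ 9^2 = 81
210^32 ≡ 81^2 = 6561 ≡ 35
210^64 ≡ 35^2 = 1225 ≡ 221
210^128 ≡ 221^2 = 48841 ≡ 147
232 = 128 + 64 + 32 + 8, so 210^232 ≡ 147·221·35·9 ≡ 135 (mod 251)
Right side y^r · r^s mod p:
206^2 = 42436 ≡ 17
206^4 ≡ 17^2 = 289 ≡ 38
206^8 ≡ 38^2 = 1444 ≡ 189
206^16 ≡ 189^2 = 35721 ≡ 79
206^32 ≡ 79^2 = 6241 ≡ 217
206^64 ≡ 217^2 = 47089 ≡ 152
87 = 64 + 16 + 4 + 2 + 1, so 206^87 ≡ 152·79·38·17·206 ≡ 168 (mod 251)
87^2 = 7569 ≡ 39
87^4 ≡ 39^2 = 1521 ≡ 15
87^8 ≡ 15^2 = 225
87^16 ≡ 225^2 = 50625 ≡ 174
87^32 ≡ 174^2 = 30276 ≡ 156
87^64 ≡ 156^2 = 24336 ≡ 240
87^128 ≡ 240^2 = 57600 ≡ 121
170 = 128 + 32 + 8 + 2, so 87^170 ≡ 121·156·225·39 ≡ 243 (mod 251)
168·243 = 40824 ≡ 162 (mod 251)
135 ≠ 162, so verification fails.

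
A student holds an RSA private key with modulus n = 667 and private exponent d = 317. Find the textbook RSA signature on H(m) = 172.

Squares mod 667: (H(m))^1≡172, (H(m))^2≡236, (H(m))^4≡335, (H(m))^8≡169, (H(m))^16≡547, (H(m))^32≡393, (H(m))^64≡372, (H(m))^128≡315, (H(m))^256≡509
317 = 256 + 32 + 16 + 8 + 4 + 1, so (H(m))^317 ≡ 509·393·547·169·335·172 ≡ 387 (mod 667)

387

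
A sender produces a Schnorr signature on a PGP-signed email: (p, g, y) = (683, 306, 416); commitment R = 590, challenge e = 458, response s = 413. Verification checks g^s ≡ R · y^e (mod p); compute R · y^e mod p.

160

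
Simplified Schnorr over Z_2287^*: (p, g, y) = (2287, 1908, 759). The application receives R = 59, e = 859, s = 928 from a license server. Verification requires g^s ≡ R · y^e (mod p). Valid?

yes

g^s mod p:
1908^928 mod 2287 = 158
R · y^e mod p:
759^859 mod 2287 = 1747
59·1747 = 103073 ≡ 158 (mod 2287)
158 ≡ 158 (mod 2287); signature holds.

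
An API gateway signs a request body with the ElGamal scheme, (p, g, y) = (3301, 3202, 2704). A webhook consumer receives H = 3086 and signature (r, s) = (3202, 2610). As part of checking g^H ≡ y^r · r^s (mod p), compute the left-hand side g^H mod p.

1268

3202^2 = 10252804 ≡ 3199
3202^4 ≡ 3199^2 = 10233601 ≡ 501
3202^8 ≡ 501^2 = 251001 ≡ 125
3202^16 ≡ 125^2 = 15625 ≡ 2421
3202^32 ≡ 2421^2 = 5861241 ≡ 1966
3202^64 ≡ 1966^2 = 3865156 ≡ 2986
3202^128 ≡ 2986^2 = 8916196 ≡ 195
3202^256 ≡ 195^2 = 38025 ≡ 1714
3202^512 ≡ 1714^2 = 2937796 ≡ 3207
3202^1024 ≡ 3207^2 = 10284849 ≡ 2234
3202^2048 ≡ 2234^2 = 4990756 ≡ 2945
3086 = 2048 + 1024 + 8 + 4 + 2, so 3202^3086 ≡ 2945·2234·125·501·3199 ≡ 1268 (mod 3301)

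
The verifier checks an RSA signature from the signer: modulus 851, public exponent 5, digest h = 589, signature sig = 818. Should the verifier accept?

sig^2 ≡ 818^2 = 669124 ≡ 238
sig^4 ≡ 238^2 = 56644 ≡ 478
5 = 4 + 1, so sig^5 ≡ 478·818 ≡ 395 (mod 851)
395 ≠ 589, so verification fails.

reject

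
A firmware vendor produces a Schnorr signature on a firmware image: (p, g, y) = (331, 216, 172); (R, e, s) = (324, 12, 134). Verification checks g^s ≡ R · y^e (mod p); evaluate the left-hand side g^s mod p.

126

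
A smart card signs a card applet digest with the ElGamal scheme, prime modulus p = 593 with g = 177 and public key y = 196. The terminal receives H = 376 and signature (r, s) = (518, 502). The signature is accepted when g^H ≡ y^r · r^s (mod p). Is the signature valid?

invalid

Left side g^H mod p:
Squares mod 593: 177^1≡177, 177^2≡493, 177^4≡512, 177^8≡38, 177^16≡258, 177^32≡148, 177^64≡556, 177^128≡183, 177^256≡281
376 = 256 + 64 + 32 + 16 + 8, so 177^376 ≡ 281·556·148·258·38 ≡ 58 (mod 593)
Right side y^r · r^s mod p:
Squares mod 593: 196^1≡196, 196^2≡464, 196^4≡37, 196^8≡183, 196^16≡281, 196^32≡92, 196^64≡162, 196^128≡152, 196^256≡570, 196^512≡529
518 = 512 + 4 + 2, so 196^518 ≡ 529·37·464 ≡ 77 (mod 593)
Squares mod 593: 518^1≡518, 518^2≡288, 518^4≡517, 518^8≡439, 518^16≡589, 518^32≡16, 518^64≡256, 518^128≡306, 518^256≡535
502 = 256 + 128 + 64 + 32 + 16 + 4 + 2, so 518^502 ≡ 535·306·256·16·589·517·288 ≡ 495 (mod 593)
77·495 = 38115 ≡ 163 (mod 593)
58 ≠ 163, so verification fails.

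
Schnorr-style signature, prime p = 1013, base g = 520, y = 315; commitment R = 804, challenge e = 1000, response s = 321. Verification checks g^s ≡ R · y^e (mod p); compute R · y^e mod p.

315^2 = 99225 ≡ 964
315^4 ≡ 964^2 = 929296 ≡ 375
315^8 ≡ 375^2 = 140625 ≡ 831
315^16 ≡ 831^2 = 690561 ≡ 708
315^32 ≡ 708^2 = 501264 ≡ 842
315^64 ≡ 842^2 = 708964 ≡ 877
315^128 ≡ 877^2 = 769129 ≡ 262
315^256 ≡ 262^2 = 68644 ≡ 773
315^512 ≡ 773^2 = 597529 ≡ 872
1000 = 512 + 256 + 128 + 64 + 32 + 8, so 315^1000 ≡ 872·773·262·877·842·831 ≡ 580 (mod 1013)
R · y^e ≡ 804·580 = 466320 ≡ 340 (mod 1013)

340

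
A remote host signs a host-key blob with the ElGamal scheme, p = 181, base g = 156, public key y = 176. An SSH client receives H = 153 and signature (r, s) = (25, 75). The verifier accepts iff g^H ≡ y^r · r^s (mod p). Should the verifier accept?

Left side g^H mod p:
156^2 = 24336 ≡ 82
156^4 ≡ 82^2 = 6724 ≡ 27
156^8 ≡ 27^2 = 729 ≡ 5
156^16 ≡ 5^2 = 25
156^32 ≡ 25^2 = 625 ≡ 82
156^64 ≡ 82^2 = 6724 ≡ 27
156^128 ≡ 27^2 = 729 ≡ 5
153 = 128 + 16 + 8 + 1, so 156^153 ≡ 5·25·5·156 ≡ 122 (mod 181)
Right side y^r · r^s mod p:
176^2 = 30976 ≡ 25
176^4 ≡ 25^2 = 625 ≡ 82
176^8 ≡ 82^2 = 6724 ≡ 27
176^16 ≡ 27^2 = 729 ≡ 5
25 = 16 + 8 + 1, so 176^25 ≡ 5·27·176 ≡ 49 (mod 181)
25^2 = 625 ≡ 82
25^4 ≡ 82^2 = 6724 ≡ 27
25^8 ≡ 27^2 = 729 ≡ 5
25^16 ≡ 5^2 = 25
25^32 ≡ 25^2 = 625 ≡ 82
25^64 ≡ 82^2 = 6724 ≡ 27
75 = 64 + 8 + 2 + 1, so 25^75 ≡ 27·5·82·25 ≡ 1 (mod 181)
49·1 = 49 ≡ 49 (mod 181)
122 ≠ 49, so verification fails.

reject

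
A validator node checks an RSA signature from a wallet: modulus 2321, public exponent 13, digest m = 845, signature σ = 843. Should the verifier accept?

reject

σ^2 ≡ 843^2 = 710649 ≡ 423
σ^4 ≡ 423^2 = 178929 ≡ 212
σ^8 ≡ 212^2 = 44944 ≡ 845
13 = 8 + 4 + 1, so σ^13 ≡ 845·212·843 ≡ 1476 (mod 2321)
The recovered value 1476 does not match the digest 845.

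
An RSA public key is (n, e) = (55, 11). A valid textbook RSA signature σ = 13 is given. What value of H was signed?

σ^2 ≡ 13^2 = 169 ≡ 4
σ^4 ≡ 4^2 = 16
σ^8 ≡ 16^2 = 256 ≡ 36
11 = 8 + 2 + 1, so σ^11 ≡ 36·4·13 ≡ 2 (mod 55)

2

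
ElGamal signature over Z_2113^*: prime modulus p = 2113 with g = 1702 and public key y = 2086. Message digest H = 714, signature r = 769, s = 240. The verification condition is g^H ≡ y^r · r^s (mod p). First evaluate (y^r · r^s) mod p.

789

2086^769 mod 2113 = 1681
769^240 mod 2113 = 1040
y^r · r^s ≡ 1681·1040 = 1748240 ≡ 789 (mod 2113)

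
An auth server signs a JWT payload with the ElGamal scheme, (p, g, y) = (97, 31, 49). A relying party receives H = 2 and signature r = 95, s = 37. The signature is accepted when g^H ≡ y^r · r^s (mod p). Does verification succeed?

Left side g^H mod p:
Squares mod 97: 31^1≡31, 31^2≡88
31^2 ≡ 88 (mod 97)
Right side y^r · r^s mod p:
Squares mod 97: 49^1≡49, 49^2≡73, 49^4≡91, 49^8≡36, 49^16≡35, 49^32≡61, 49^64≡35
95 = 64 + 16 + 8 + 4 + 2 + 1, so 49^95 ≡ 35·35·36·91·73·49 ≡ 2 (mod 97)
Squares mod 97: 95^1≡95, 95^2≡4, 95^4≡16, 95^8≡62, 95^16≡61, 95^32≡35
37 = 32 + 4 + 1, so 95^37 ≡ 35·16·95 ≡ 44 (mod 97)
2·44 = 88 ≡ 88 (mod 97)
88 ≡ 88 (mod 97), so the signature is genuine.

passes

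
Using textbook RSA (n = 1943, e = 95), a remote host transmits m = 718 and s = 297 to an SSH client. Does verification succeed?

s^95 mod 1943 = 1444
s^95 mod 1943 = 1444, but m = 718.

fails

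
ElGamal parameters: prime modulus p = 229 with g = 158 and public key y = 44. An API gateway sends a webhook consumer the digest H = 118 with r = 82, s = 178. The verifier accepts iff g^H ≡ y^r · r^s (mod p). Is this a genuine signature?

Left side g^H mod p:
158^2 = 24964 ≡ 3
158^4 ≡ 3^2 = 9
158^8 ≡ 9^2 = 81
158^16 ≡ 81^2 = 6561 ≡ 149
158^32 ≡ 149^2 = 22201 ≡ 217
158^64 ≡ 217^2 = 47089 ≡ 144
118 = 64 + 32 + 16 + 4 + 2, so 158^118 ≡ 144·217·149·9·3 ≡ 9 (mod 229)
Right side y^r · r^s mod p:
44^2 = 1936 ≡ 104
44^4 ≡ 104^2 = 10816 ≡ 53
44^8 ≡ 53^2 = 2809 ≡ 61
44^16 ≡ 61^2 = 3721 ≡ 57
44^32 ≡ 57^2 = 3249 ≡ 43
44^64 ≡ 43^2 = 1849 ≡ 17
82 = 64 + 16 + 2, so 44^82 ≡ 17·57·104 ≡ 16 (mod 229)
82^2 = 6724 ≡ 83
82^4 ≡ 83^2 = 6889 ≡ 19
82^8 ≡ 19^2 = 361 ≡ 132
82^16 ≡ 132^2 = 17424 ≡ 20
82^32 ≡ 20^2 = 400 ≡ 171
82^64 ≡ 171^2 = 29241 ≡ 158
82^128 ≡ 158^2 = 24964 ≡ 3
178 = 128 + 32 + 16 + 2, so 82^178 ≡ 3·171·20·83 ≡ 158 (mod 229)
16·158 = 2528 ≡ 9 (mod 229)
9 ≡ 9 (mod 229), so the signature is genuine.

genuine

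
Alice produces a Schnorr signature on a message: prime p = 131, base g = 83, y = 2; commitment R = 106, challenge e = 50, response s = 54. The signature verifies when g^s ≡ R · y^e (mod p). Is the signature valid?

invalid

g^s mod p:
83^2 = 6889 ≡ 77
83^4 ≡ 77^2 = 5929 ≡ 34
83^8 ≡ 34^2 = 1156 ≡ 108
83^16 ≡ 108^2 = 11664 ≡ 5
83^32 ≡ 5^2 = 25
54 = 32 + 16 + 4 + 2, so 83^54 ≡ 25·5·34·77 ≡ 12 (mod 131)
R · y^e mod p:
2^2 = 4
2^4 ≡ 4^2 = 16
2^8 ≡ 16^2 = 256 ≡ 125
2^16 ≡ 125^2 = 15625 ≡ 36
2^32 ≡ 36^2 = 1296 ≡ 117
50 = 32 + 16 + 2, so 2^50 ≡ 117·36·4 ≡ 80 (mod 131)
106·80 = 8480 ≡ 96 (mod 131)
12 ≠ 96; the check fails.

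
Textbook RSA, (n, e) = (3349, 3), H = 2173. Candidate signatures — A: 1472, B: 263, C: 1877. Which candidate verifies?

A

Candidate A: Squares mod 3349: 1472^1≡1472, 1472^2≡3330; 3 = 2 + 1, so 1472^3 ≡ 3330·1472 ≡ 2173 (mod 3349)
  → matches H = 2173
Candidate B: Squares mod 3349: 263^1≡263, 263^2≡2189; 3 = 2 + 1, so 263^3 ≡ 2189·263 ≡ 3028 (mod 3349)
Candidate C: Squares mod 3349: 1877^1≡1877, 1877^2≡3330; 3 = 2 + 1, so 1877^3 ≡ 3330·1877 ≡ 1176 (mod 3349)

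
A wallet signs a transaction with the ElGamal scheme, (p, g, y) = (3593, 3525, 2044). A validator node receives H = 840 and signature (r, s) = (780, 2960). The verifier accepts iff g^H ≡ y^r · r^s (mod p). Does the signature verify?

verifies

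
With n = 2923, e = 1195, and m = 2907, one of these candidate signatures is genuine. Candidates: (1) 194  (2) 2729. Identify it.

Candidate 1: Squares mod 2923: 194^1≡194, 194^2≡2560, 194^4≡234, 194^8≡2142, 194^16≡1977, 194^32≡478, 194^64≡490, 194^128≡414, 194^256≡1862, 194^512≡366, 194^1024≡2421; 1195 = 1024 + 128 + 32 + 8 + 2 + 1, so 194^1195 ≡ 2421·414·478·2142·2560·194 ≡ 16 (mod 2923)
Candidate 2: Squares mod 2923: 2729^1≡2729, 2729^2≡2560, 2729^4≡234, 2729^8≡2142, 2729^16≡1977, 2729^32≡478, 2729^64≡490, 2729^128≡414, 2729^256≡1862, 2729^512≡366, 2729^1024≡2421; 1195 = 1024 + 128 + 32 + 8 + 2 + 1, so 2729^1195 ≡ 2421·414·478·2142·2560·2729 ≡ 2907 (mod 2923)
  → matches m = 2907

2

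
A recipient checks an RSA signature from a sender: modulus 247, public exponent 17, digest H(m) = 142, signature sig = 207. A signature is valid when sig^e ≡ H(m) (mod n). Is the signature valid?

Squares mod 247: sig^1≡207, sig^2≡118, sig^4≡92, sig^8≡66, sig^16≡157
17 = 16 + 1, so sig^17 ≡ 157·207 ≡ 142 (mod 247)
sig^17 mod 247 = 142 matches H(m).

valid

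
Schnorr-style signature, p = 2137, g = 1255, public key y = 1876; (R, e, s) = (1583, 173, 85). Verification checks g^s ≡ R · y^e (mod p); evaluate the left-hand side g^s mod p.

1979

Squares mod 2137: 1255^1≡1255, 1255^2≡56, 1255^4≡999, 1255^8≡22, 1255^16≡484, 1255^32≡1323, 1255^64≡126
85 = 64 + 16 + 4 + 1, so 1255^85 ≡ 126·484·999·1255 ≡ 1979 (mod 2137)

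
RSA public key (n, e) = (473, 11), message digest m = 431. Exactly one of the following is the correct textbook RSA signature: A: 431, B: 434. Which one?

A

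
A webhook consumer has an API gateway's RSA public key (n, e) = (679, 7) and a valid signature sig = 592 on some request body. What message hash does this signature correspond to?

270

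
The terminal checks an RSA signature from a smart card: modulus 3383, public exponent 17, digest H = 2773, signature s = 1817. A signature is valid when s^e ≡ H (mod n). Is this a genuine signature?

forged

s^2 ≡ 1817^2 = 3301489 ≡ 3064
s^4 ≡ 3064^2 = 9388096 ≡ 271
s^8 ≡ 271^2 = 73441 ≡ 2398
s^16 ≡ 2398^2 = 5750404 ≡ 2687
17 = 16 + 1, so s^17 ≡ 2687·1817 ≡ 610 (mod 3383)
610 ≠ 2773, so verification fails.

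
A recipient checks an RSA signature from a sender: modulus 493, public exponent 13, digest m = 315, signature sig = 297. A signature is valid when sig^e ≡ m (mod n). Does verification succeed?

passes

Squares mod 493: sig^1≡297, sig^2≡455, sig^4≡458, sig^8≡239
13 = 8 + 4 + 1, so sig^13 ≡ 239·458·297 ≡ 315 (mod 493)
Since 315 equals the digest 315, verification succeeds.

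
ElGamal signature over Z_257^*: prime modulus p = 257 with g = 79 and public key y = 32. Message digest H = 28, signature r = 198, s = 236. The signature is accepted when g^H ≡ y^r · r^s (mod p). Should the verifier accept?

Left side g^H mod p:
79^28 mod 257 = 30
Right side y^r · r^s mod p:
32^198 mod 257 = 193
198^236 mod 257 = 120
193·120 = 23160 ≡ 30 (mod 257)
30 ≡ 30 (mod 257), so the signature is genuine.

accept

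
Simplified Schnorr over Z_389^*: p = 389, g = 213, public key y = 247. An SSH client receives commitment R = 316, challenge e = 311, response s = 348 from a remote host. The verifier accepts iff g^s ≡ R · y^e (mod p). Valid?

no

g^s mod p:
Squares mod 389: 213^1≡213, 213^2≡245, 213^4≡119, 213^8≡157, 213^16≡142, 213^32≡325, 213^64≡206, 213^128≡35, 213^256≡58
348 = 256 + 64 + 16 + 8 + 4, so 213^348 ≡ 58·206·142·157·119 ≡ 112 (mod 389)
R · y^e mod p:
Squares mod 389: 247^1≡247, 247^2≡325, 247^4≡206, 247^8≡35, 247^16≡58, 247^32≡252, 247^64≡97, 247^128≡73, 247^256≡272
311 = 256 + 32 + 16 + 4 + 2 + 1, so 247^311 ≡ 272·252·58·206·325·247 ≡ 111 (mod 389)
316·111 = 35076 ≡ 66 (mod 389)
112 ≠ 66; the check fails.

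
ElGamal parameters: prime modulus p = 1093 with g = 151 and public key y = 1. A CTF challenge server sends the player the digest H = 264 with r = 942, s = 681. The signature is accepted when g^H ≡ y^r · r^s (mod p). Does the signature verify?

Left side g^H mod p:
151^264 mod 1093 = 1
Right side y^r · r^s mod p:
1^942 mod 1093 = 1
942^681 mod 1093 = 1092
1·1092 = 1092 ≡ 1092 (mod 1093)
1 ≠ 1092, so verification fails.

does not verify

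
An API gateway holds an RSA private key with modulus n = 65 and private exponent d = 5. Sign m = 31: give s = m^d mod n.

m^2 ≡ 31^2 = 961 ≡ 51
m^4 ≡ 51^2 = 2601 ≡ 1
5 = 4 + 1, so m^5 ≡ 1·31 ≡ 31 (mod 65)

31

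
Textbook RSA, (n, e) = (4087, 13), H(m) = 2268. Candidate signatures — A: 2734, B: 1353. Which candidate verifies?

Candidate A: 2734^2 = 7474756 ≡ 3720; 2734^4 ≡ 3720^2 = 13838400 ≡ 3905; 2734^8 ≡ 3905^2 = 15249025 ≡ 428; 13 = 8 + 4 + 1, so 2734^13 ≡ 428·3905·2734 ≡ 1819 (mod 4087)
Candidate B: 1353^2 = 1830609 ≡ 3720; 1353^4 ≡ 3720^2 = 13838400 ≡ 3905; 1353^8 ≡ 3905^2 = 15249025 ≡ 428; 13 = 8 + 4 + 1, so 1353^13 ≡ 428·3905·1353 ≡ 2268 (mod 4087)
  → matches H(m) = 2268

B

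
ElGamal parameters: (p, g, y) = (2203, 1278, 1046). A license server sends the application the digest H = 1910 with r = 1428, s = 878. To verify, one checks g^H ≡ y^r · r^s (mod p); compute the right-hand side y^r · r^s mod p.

1255

Squares mod 2203: 1046^1≡1046, 1046^2≡1428, 1046^4≡1409, 1046^8≡378, 1046^16≡1892, 1046^32≡1992, 1046^64≡461, 1046^128≡1033, 1046^256≡837, 1046^512≡15, 1046^1024≡225
1428 = 1024 + 256 + 128 + 16 + 4, so 1046^1428 ≡ 225·837·1033·1892·1409 ≡ 954 (mod 2203)
Squares mod 2203: 1428^1≡1428, 1428^2≡1409, 1428^4≡378, 1428^8≡1892, 1428^16≡1992, 1428^32≡461, 1428^64≡1033, 1428^128≡837, 1428^256≡15, 1428^512≡225
878 = 512 + 256 + 64 + 32 + 8 + 4 + 2, so 1428^878 ≡ 225·15·1033·461·1892·378·1409 ≡ 1149 (mod 2203)
y^r · r^s ≡ 954·1149 = 1096146 ≡ 1255 (mod 2203)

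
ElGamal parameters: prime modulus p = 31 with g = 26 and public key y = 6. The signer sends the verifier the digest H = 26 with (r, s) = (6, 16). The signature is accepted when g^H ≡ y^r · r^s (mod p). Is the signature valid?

valid

Left side g^H mod p:
26^2 = 676 ≡ 25
26^4 ≡ 25^2 = 625 ≡ 5
26^8 ≡ 5^2 = 25
26^16 ≡ 25^2 = 625 ≡ 5
26 = 16 + 8 + 2, so 26^26 ≡ 5·25·25 ≡ 25 (mod 31)
Right side y^r · r^s mod p:
6^2 = 36 ≡ 5
6^4 ≡ 5^2 = 25
6 = 4 + 2, so 6^6 ≡ 25·5 ≡ 1 (mod 31)
6^2 = 36 ≡ 5
6^4 ≡ 5^2 = 25
6^8 ≡ 25^2 = 625 ≡ 5
6^16 ≡ 5^2 = 25
1·25 = 25 ≡ 25 (mod 31)
25 ≡ 25 (mod 31), so the signature is genuine.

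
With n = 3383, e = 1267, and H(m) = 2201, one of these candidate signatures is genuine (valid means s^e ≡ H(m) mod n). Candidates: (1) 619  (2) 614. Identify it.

Candidate 1: Squares mod 3383: 619^1≡619, 619^2≡882, 619^4≡3217, 619^8≡492, 619^16≡1871, 619^32≡2619, 619^64≡1820, 619^128≡443, 619^256≡35, 619^512≡1225, 619^1024≡1956; 1267 = 1024 + 128 + 64 + 32 + 16 + 2 + 1, so 619^1267 ≡ 1956·443·1820·2619·1871·882·619 ≡ 3199 (mod 3383)
Candidate 2: Squares mod 3383: 614^1≡614, 614^2≡1483, 614^4≡339, 614^8≡3282, 614^16≡52, 614^32≡2704, 614^64≡953, 614^128≡1565, 614^256≡3316, 614^512≡1106, 614^1024≡1973; 1267 = 1024 + 128 + 64 + 32 + 16 + 2 + 1, so 614^1267 ≡ 1973·1565·953·2704·52·1483·614 ≡ 2201 (mod 3383)
  → matches H(m) = 2201

2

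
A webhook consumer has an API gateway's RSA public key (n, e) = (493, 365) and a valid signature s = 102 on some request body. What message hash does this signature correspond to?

Squares mod 493: s^1≡102, s^2≡51, s^4≡136, s^8≡255, s^16≡442, s^32≡136, s^64≡255, s^128≡442, s^256≡136
365 = 256 + 64 + 32 + 8 + 4 + 1, so s^365 ≡ 136·255·136·255·136·102 ≡ 102 (mod 493)

102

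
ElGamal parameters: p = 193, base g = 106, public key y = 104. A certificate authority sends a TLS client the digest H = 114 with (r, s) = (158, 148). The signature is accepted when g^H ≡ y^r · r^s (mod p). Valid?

yes

Left side g^H mod p:
106^2 = 11236 ≡ 42
106^4 ≡ 42^2 = 1764 ≡ 27
106^8 ≡ 27^2 = 729 ≡ 150
106^16 ≡ 150^2 = 22500 ≡ 112
106^32 ≡ 112^2 = 12544 ≡ 192
106^64 ≡ 192^2 = 36864 ≡ 1
114 = 64 + 32 + 16 + 2, so 106^114 ≡ 1·192·112·42 ≡ 121 (mod 193)
Right side y^r · r^s mod p:
104^2 = 10816 ≡ 8
104^4 ≡ 8^2 = 64
104^8 ≡ 64^2 = 4096 ≡ 43
104^16 ≡ 43^2 = 1849 ≡ 112
104^32 ≡ 112^2 = 12544 ≡ 192
104^64 ≡ 192^2 = 36864 ≡ 1
104^128 ≡ 1^2 = 1
158 = 128 + 16 + 8 + 4 + 2, so 104^158 ≡ 1·112·43·64·8 ≡ 24 (mod 193)
158^2 = 24964 ≡ 67
158^4 ≡ 67^2 = 4489 ≡ 50
158^8 ≡ 50^2 = 2500 ≡ 184
158^16 ≡ 184^2 = 33856 ≡ 81
158^32 ≡ 81^2 = 6561 ≡ 192
158^64 ≡ 192^2 = 36864 ≡ 1
158^128 ≡ 1^2 = 1
148 = 128 + 16 + 4, so 158^148 ≡ 1·81·50 ≡ 190 (mod 193)
24·190 = 4560 ≡ 121 (mod 193)
121 ≡ 121 (mod 193), so the signature is genuine.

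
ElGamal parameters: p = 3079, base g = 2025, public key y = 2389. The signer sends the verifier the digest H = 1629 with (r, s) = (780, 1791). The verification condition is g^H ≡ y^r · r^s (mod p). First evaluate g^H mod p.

1800

2025^2 = 4100625 ≡ 2476
2025^4 ≡ 2476^2 = 6130576 ≡ 287
2025^8 ≡ 287^2 = 82369 ≡ 2315
2025^16 ≡ 2315^2 = 5359225 ≡ 1765
2025^32 ≡ 1765^2 = 3115225 ≡ 2356
2025^64 ≡ 2356^2 = 5550736 ≡ 2378
2025^128 ≡ 2378^2 = 5654884 ≡ 1840
2025^256 ≡ 1840^2 = 3385600 ≡ 1779
2025^512 ≡ 1779^2 = 3164841 ≡ 2708
2025^1024 ≡ 2708^2 = 7333264 ≡ 2165
1629 = 1024 + 512 + 64 + 16 + 8 + 4 + 1, so 2025^1629 ≡ 2165·2708·2378·1765·2315·287·2025 ≡ 1800 (mod 3079)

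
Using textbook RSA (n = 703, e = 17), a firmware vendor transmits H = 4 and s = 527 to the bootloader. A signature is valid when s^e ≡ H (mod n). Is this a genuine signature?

forged

s^2 ≡ 527^2 = 277729 ≡ 44
s^4 ≡ 44^2 = 1936 ≡ 530
s^8 ≡ 530^2 = 280900 ≡ 403
s^16 ≡ 403^2 = 162409 ≡ 16
17 = 16 + 1, so s^17 ≡ 16·527 ≡ 699 (mod 703)
699 ≠ 4, so verification fails.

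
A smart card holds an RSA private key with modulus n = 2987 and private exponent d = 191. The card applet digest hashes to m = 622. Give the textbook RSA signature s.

1049

m^2 ≡ 622^2 = 386884 ≡ 1561
m^4 ≡ 1561^2 = 2436721 ≡ 2316
m^8 ≡ 2316^2 = 5363856 ≡ 2191
m^16 ≡ 2191^2 = 4800481 ≡ 372
m^32 ≡ 372^2 = 138384 ≡ 982
m^64 ≡ 982^2 = 964324 ≡ 2510
m^128 ≡ 2510^2 = 6300100 ≡ 517
191 = 128 + 32 + 16 + 8 + 4 + 2 + 1, so m^191 ≡ 517·982·372·2191·2316·1561·622 ≡ 1049 (mod 2987)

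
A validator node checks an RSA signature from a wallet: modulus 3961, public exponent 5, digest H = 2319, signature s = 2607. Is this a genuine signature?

genuine

s^2 ≡ 2607^2 = 6796449 ≡ 3334
s^4 ≡ 3334^2 = 11115556 ≡ 990
5 = 4 + 1, so s^5 ≡ 990·2607 ≡ 2319 (mod 3961)
s^5 mod 3961 = 2319 matches H.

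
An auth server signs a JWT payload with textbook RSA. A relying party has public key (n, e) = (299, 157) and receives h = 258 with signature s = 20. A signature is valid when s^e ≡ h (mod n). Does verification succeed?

fails

s^157 mod 299 = 111
s^157 mod 299 = 111, but h = 258.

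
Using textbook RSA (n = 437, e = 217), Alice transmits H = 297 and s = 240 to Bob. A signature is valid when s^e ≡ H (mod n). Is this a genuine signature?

s^2 ≡ 240^2 = 57600 ≡ 353
s^4 ≡ 353^2 = 124609 ≡ 64
s^8 ≡ 64^2 = 4096 ≡ 163
s^16 ≡ 163^2 = 26569 ≡ 349
s^32 ≡ 349^2 = 121801 ≡ 315
s^64 ≡ 315^2 = 99225 ≡ 26
s^128 ≡ 26^2 = 676 ≡ 239
217 = 128 + 64 + 16 + 8 + 1, so s^217 ≡ 239·26·349·163·240 ≡ 297 (mod 437)
s^217 mod 437 = 297 matches H.

genuine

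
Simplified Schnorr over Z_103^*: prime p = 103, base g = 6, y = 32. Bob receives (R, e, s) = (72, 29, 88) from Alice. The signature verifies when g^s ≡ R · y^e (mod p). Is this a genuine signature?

genuine

g^s mod p:
6^88 mod 103 = 55
R · y^e mod p:
32^29 mod 103 = 68
72·68 = 4896 ≡ 55 (mod 103)
55 ≡ 55 (mod 103); signature holds.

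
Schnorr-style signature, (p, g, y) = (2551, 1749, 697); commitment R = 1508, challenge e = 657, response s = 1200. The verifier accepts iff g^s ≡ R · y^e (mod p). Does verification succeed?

passes

g^s mod p:
Squares mod 2551: 1749^1≡1749, 1749^2≡352, 1749^4≡1456, 1749^8≡55, 1749^16≡474, 1749^32≡188, 1749^64≡2181, 1749^128≡1697, 1749^256≡2281, 1749^512≡1472, 1749^1024≡985
1200 = 1024 + 128 + 32 + 16, so 1749^1200 ≡ 985·1697·188·474 ≡ 1524 (mod 2551)
R · y^e mod p:
Squares mod 2551: 697^1≡697, 697^2≡1119, 697^4≡2171, 697^8≡1544, 697^16≡1302, 697^32≡1340, 697^64≡2247, 697^128≡580, 697^256≡2219, 697^512≡531
657 = 512 + 128 + 16 + 1, so 697^657 ≡ 531·580·1302·697 ≡ 813 (mod 2551)
1508·813 = 1226004 ≡ 1524 (mod 2551)
1524 ≡ 1524 (mod 2551); signature holds.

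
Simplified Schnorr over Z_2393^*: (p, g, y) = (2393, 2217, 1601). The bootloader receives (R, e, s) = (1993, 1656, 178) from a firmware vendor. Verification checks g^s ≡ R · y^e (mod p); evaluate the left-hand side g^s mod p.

1471

2217^178 mod 2393 = 1471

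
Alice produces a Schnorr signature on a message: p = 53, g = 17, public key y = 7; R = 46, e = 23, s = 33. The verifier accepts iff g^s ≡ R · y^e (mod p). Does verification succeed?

fails

g^s mod p:
17^2 = 289 ≡ 24
17^4 ≡ 24^2 = 576 ≡ 46
17^8 ≡ 46^2 = 2116 ≡ 49
17^16 ≡ 49^2 = 2401 ≡ 16
17^32 ≡ 16^2 = 256 ≡ 44
33 = 32 + 1, so 17^33 ≡ 44·17 ≡ 6 (mod 53)
R · y^e mod p:
7^2 = 49
7^4 ≡ 49^2 = 2401 ≡ 16
7^8 ≡ 16^2 = 256 ≡ 44
7^16 ≡ 44^2 = 1936 ≡ 28
23 = 16 + 4 + 2 + 1, so 7^23 ≡ 28·16·49·7 ≡ 17 (mod 53)
46·17 = 782 ≡ 40 (mod 53)
6 ≠ 40; the check fails.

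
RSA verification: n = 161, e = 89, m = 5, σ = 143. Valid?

yes

σ^2 ≡ 143^2 = 20449 ≡ 2
σ^4 ≡ 2^2 = 4
σ^8 ≡ 4^2 = 16
σ^16 ≡ 16^2 = 256 ≡ 95
σ^32 ≡ 95^2 = 9025 ≡ 9
σ^64 ≡ 9^2 = 81
89 = 64 + 16 + 8 + 1, so σ^89 ≡ 81·95·16·143 ≡ 5 (mod 161)
σ^89 mod 161 = 5 matches m.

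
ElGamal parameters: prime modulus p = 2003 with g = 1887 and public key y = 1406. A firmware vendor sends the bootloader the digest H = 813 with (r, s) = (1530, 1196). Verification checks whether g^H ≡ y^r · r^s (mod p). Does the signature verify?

does not verify

Left side g^H mod p:
1887^2 = 3560769 ≡ 1438
1887^4 ≡ 1438^2 = 2067844 ≡ 748
1887^8 ≡ 748^2 = 559504 ≡ 667
1887^16 ≡ 667^2 = 444889 ≡ 223
1887^32 ≡ 223^2 = 49729 ≡ 1657
1887^64 ≡ 1657^2 = 2745649 ≡ 1539
1887^128 ≡ 1539^2 = 2368521 ≡ 975
1887^256 ≡ 975^2 = 950625 ≡ 1203
1887^512 ≡ 1203^2 = 1447209 ≡ 1043
813 = 512 + 256 + 32 + 8 + 4 + 1, so 1887^813 ≡ 1043·1203·1657·667·748·1887 ≡ 1876 (mod 2003)
Right side y^r · r^s mod p:
1406^2 = 1976836 ≡ 1878
1406^4 ≡ 1878^2 = 3526884 ≡ 1604
1406^8 ≡ 1604^2 = 2572816 ≡ 964
1406^16 ≡ 964^2 = 929296 ≡ 1907
1406^32 ≡ 1907^2 = 3636649 ≡ 1204
1406^64 ≡ 1204^2 = 1449616 ≡ 1447
1406^128 ≡ 1447^2 = 2093809 ≡ 674
1406^256 ≡ 674^2 = 454276 ≡ 1598
1406^512 ≡ 1598^2 = 2553604 ≡ 1782
1406^1024 ≡ 1782^2 = 3175524 ≡ 769
1530 = 1024 + 256 + 128 + 64 + 32 + 16 + 8 + 2, so 1406^1530 ≡ 769·1598·674·1447·1204·1907·964·1878 ≡ 1020 (mod 2003)
1530^2 = 2340900 ≡ 1396
1530^4 ≡ 1396^2 = 1948816 ≡ 1900
1530^8 ≡ 1900^2 = 3610000 ≡ 594
1530^16 ≡ 594^2 = 352836 ≡ 308
1530^32 ≡ 308^2 = 94864 ≡ 723
1530^64 ≡ 723^2 = 522729 ≡ 1949
1530^128 ≡ 1949^2 = 3798601 ≡ 913
1530^256 ≡ 913^2 = 833569 ≡ 321
1530^512 ≡ 321^2 = 103041 ≡ 888
1530^1024 ≡ 888^2 = 788544 ≡ 1365
1196 = 1024 + 128 + 32 + 8 + 4, so 1530^1196 ≡ 1365·913·723·594·1900 ≡ 1606 (mod 2003)
1020·1606 = 1638120 ≡ 1669 (mod 2003)
1876 ≠ 1669, so verification fails.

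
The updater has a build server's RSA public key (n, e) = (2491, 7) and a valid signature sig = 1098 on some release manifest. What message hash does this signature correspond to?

1601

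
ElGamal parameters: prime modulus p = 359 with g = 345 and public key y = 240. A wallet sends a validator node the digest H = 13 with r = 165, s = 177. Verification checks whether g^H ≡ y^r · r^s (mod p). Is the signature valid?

invalid

Left side g^H mod p:
Squares mod 359: 345^1≡345, 345^2≡196, 345^4≡3, 345^8≡9
13 = 8 + 4 + 1, so 345^13 ≡ 9·3·345 ≡ 340 (mod 359)
Right side y^r · r^s mod p:
Squares mod 359: 240^1≡240, 240^2≡160, 240^4≡111, 240^8≡115, 240^16≡301, 240^32≡133, 240^64≡98, 240^128≡270
165 = 128 + 32 + 4 + 1, so 240^165 ≡ 270·133·111·240 ≡ 22 (mod 359)
Squares mod 359: 165^1≡165, 165^2≡300, 165^4≡250, 165^8≡34, 165^16≡79, 165^32≡138, 165^64≡17, 165^128≡289
177 = 128 + 32 + 16 + 1, so 165^177 ≡ 289·138·79·165 ≡ 73 (mod 359)
22·73 = 1606 ≡ 170 (mod 359)
340 ≠ 170, so verification fails.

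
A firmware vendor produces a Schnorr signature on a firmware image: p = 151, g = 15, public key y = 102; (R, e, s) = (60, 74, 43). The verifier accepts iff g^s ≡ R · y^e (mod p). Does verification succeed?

g^s mod p:
15^2 = 225 ≡ 74
15^4 ≡ 74^2 = 5476 ≡ 40
15^8 ≡ 40^2 = 1600 ≡ 90
15^16 ≡ 90^2 = 8100 ≡ 97
15^32 ≡ 97^2 = 9409 ≡ 47
43 = 32 + 8 + 2 + 1, so 15^43 ≡ 47·90·74·15 ≡ 106 (mod 151)
R · y^e mod p:
102^2 = 10404 ≡ 136
102^4 ≡ 136^2 = 18496 ≡ 74
102^8 ≡ 74^2 = 5476 ≡ 40
102^16 ≡ 40^2 = 1600 ≡ 90
102^32 ≡ 90^2 = 8100 ≡ 97
102^64 ≡ 97^2 = 9409 ≡ 47
74 = 64 + 8 + 2, so 102^74 ≡ 47·40·136 ≡ 37 (mod 151)
60·37 = 2220 ≡ 106 (mod 151)
106 ≡ 106 (mod 151); signature holds.

passes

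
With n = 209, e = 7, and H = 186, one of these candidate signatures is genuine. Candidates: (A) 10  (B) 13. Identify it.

A

Candidate A: Squares mod 209: 10^1≡10, 10^2≡100, 10^4≡177; 7 = 4 + 2 + 1, so 10^7 ≡ 177·100·10 ≡ 186 (mod 209)
  → matches H = 186
Candidate B: Squares mod 209: 13^1≡13, 13^2≡169, 13^4≡137; 7 = 4 + 2 + 1, so 13^7 ≡ 137·169·13 ≡ 29 (mod 209)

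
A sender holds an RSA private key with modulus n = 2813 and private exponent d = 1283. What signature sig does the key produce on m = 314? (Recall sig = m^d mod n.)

Squares mod 2813: m^1≡314, m^2≡141, m^4≡190, m^8≡2344, m^16≡547, m^32≡1031, m^64≡2460, m^128≡837, m^256≡132, m^512≡546, m^1024≡2751
1283 = 1024 + 256 + 2 + 1, so m^1283 ≡ 2751·132·141·314 ≡ 1301 (mod 2813)

1301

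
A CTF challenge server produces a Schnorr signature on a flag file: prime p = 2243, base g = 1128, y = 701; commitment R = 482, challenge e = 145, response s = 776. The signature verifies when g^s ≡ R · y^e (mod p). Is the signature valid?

g^s mod p:
Squares mod 2243: 1128^1≡1128, 1128^2≡603, 1128^4≡243, 1128^8≡731, 1128^16≡527, 1128^32≡1840, 1128^64≡913, 1128^128≡1416, 1128^256≡2057, 1128^512≡951
776 = 512 + 256 + 8, so 1128^776 ≡ 951·2057·731 ≡ 798 (mod 2243)
R · y^e mod p:
Squares mod 2243: 701^1≡701, 701^2≡184, 701^4≡211, 701^8≡1904, 701^16≡528, 701^32≡652, 701^64≡1177, 701^128≡1398
145 = 128 + 16 + 1, so 701^145 ≡ 1398·528·701 ≡ 1274 (mod 2243)
482·1274 = 614068 ≡ 1729 (mod 2243)
798 ≠ 1729; the check fails.

invalid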